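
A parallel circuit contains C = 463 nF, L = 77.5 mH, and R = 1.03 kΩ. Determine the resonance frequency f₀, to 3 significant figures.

840 Hz

ω₀ = 1/√(LC) = 1/√(0.0775 × 4.63e-07) = 5279 rad/s
f₀ = ω₀/(2π) = 840 Hz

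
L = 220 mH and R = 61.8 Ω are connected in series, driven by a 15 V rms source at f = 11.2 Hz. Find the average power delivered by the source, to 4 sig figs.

ω = 2πf = 70.37 rad/s
X_L = ωL = 15.48 Ω
Z = 61.80 + j15.48 Ω
|Z| = √(61.80² + 15.48²) = 63.71 Ω
∠Z = arctan(15.48/61.80) = 14.06°
I = V/|Z| = 235.4 mA
P = VI cos φ = 15 × 0.2354 × cos(14.06°) = 3.426 W

3.426 W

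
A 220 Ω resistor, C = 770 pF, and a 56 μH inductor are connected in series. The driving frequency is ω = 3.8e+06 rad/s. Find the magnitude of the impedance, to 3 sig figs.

255 Ω

X_L = ωL = 213 Ω
X_C = 1/(ωC) = 342 Ω
Net reactance X = X_L − X_C = -129 Ω
Z = 220 − j129 Ω
|Z| = √(220² + 129²) = 255 Ω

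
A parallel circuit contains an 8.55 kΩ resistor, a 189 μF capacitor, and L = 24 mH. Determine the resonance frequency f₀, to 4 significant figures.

ω₀ = 1/√(LC) = 1/√(0.024 × 0.000189) = 469.5 rad/s
f₀ = ω₀/(2π) = 74.73 Hz

74.73 Hz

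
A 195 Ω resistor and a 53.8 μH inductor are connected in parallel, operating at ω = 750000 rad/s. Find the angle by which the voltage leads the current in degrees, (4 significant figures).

X_L = ωL = 40.35 Ω
Parallel: admittances add. Y = 1/R + 1/(jωL)
Y = (0.005128 − j0.02478) S
|Y| = 0.02531 S → |Z| = 1/|Y| = 39.51 Ω, ∠Z = −∠Y = 78.31°

78.31°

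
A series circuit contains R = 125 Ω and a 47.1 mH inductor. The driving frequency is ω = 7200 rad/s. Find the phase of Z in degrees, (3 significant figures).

69.8°

X_L = ωL = 339 Ω
Z = 125 + j339 Ω
|Z| = √(125² + 339²) = 361 Ω
∠Z = arctan(339/125) = 69.8°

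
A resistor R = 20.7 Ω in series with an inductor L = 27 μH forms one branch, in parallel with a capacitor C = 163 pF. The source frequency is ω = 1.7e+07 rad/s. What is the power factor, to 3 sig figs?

X_L = ωL = 459 Ω
X_C = 1/(ωC) = 361 Ω
Branch 1 (R+jX_L): Z₁ = 20.7 + j459 Ω, |Z₁| = 459 Ω
Branch 2 (−jX_C): Z₂ = −j361 Ω
Parallel: Z = Z₁Z₂/(Z₁+Z₂), |Z| = 1650 Ω, ∠Z = -80.7°
cos φ = cos(-80.7°) = 0.162

0.162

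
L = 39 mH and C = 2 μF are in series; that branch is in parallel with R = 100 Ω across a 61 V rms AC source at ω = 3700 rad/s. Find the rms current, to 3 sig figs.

6.68 A

X_L = ωL = 144 Ω
X_C = 1/(ωC) = 135 Ω
Branch 1: Z₁ = R = 100 Ω
Branch 2 (series LC): Z₂ = j(X_L − X_C) = j9.16 Ω
Parallel: Z = Z₁Z₂/(Z₁+Z₂), |Z| = 9.13 Ω, ∠Z = 84.8°
I = V/|Z| = 61/9.13 = 6.68 A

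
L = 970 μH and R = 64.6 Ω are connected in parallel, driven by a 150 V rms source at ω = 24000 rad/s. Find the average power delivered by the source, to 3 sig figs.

X_L = ωL = 23.3 Ω
Parallel: admittances add. Y = 1/R + 1/(jωL)
Y = (0.0155 − j0.0430) S
|Y| = 0.0457 S → |Z| = 1/|Y| = 21.9 Ω, ∠Z = −∠Y = 70.2°
I = V/|Z| = 6.85 A
P = VI cos φ = 150 × 6.85 × cos(70.2°) = 348 W

348 W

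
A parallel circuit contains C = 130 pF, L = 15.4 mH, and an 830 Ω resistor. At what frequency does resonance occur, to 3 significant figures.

112 kHz

ω₀ = 1/√(LC) = 1/√(0.0154 × 1.3e-10) = 706800 rad/s
f₀ = ω₀/(2π) = 112 kHz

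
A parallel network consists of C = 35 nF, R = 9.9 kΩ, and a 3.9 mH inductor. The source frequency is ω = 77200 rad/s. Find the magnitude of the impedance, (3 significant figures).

X_L = ωL = 301 Ω
X_C = 1/(ωC) = 370 Ω
Parallel: admittances add. Y = 1/R + 1/(jωL) + jωC
Y = (0.000101 − j0.000619) S
|Y| = 0.000628 S → |Z| = 1/|Y| = 1590 Ω, ∠Z = −∠Y = 80.7°

1590 Ω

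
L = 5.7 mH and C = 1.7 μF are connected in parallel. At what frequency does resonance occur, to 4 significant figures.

1.617 kHz

ω₀ = 1/√(LC) = 1/√(0.0057 × 1.7e-06) = 10160 rad/s
f₀ = ω₀/(2π) = 1.617 kHz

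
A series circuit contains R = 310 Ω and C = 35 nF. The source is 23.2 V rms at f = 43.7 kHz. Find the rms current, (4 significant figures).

ω = 2πf = 274600 rad/s
X_C = 1/(ωC) = 104.1 Ω
Z = 310.0 − j104.1 Ω
|Z| = √(310.0² + 104.1²) = 327.0 Ω
I = V/|Z| = 23.2/327.0 = 70.95 mA

70.95 mA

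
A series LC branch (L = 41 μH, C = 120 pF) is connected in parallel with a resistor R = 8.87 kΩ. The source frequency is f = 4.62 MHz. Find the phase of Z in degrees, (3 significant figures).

84.2°

ω = 2πf = 2.903e+07 rad/s
X_L = ωL = 1190 Ω
X_C = 1/(ωC) = 287 Ω
Branch 1: Z₁ = R = 8870 Ω
Branch 2 (series LC): Z₂ = j(X_L − X_C) = j903 Ω
Parallel: Z = Z₁Z₂/(Z₁+Z₂), |Z| = 898 Ω, ∠Z = 84.2°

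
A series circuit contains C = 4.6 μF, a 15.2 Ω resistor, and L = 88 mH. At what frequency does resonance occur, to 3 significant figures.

250 Hz

ω₀ = 1/√(LC) = 1/√(0.088 × 4.6e-06) = 1572 rad/s
f₀ = ω₀/(2π) = 250 Hz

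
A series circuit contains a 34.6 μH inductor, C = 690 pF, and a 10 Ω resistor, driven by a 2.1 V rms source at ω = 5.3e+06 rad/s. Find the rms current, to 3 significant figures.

X_L = ωL = 183 Ω
X_C = 1/(ωC) = 273 Ω
Net reactance X = X_L − X_C = -90.1 Ω
Z = 10.0 − j90.1 Ω
|Z| = √(10.0² + 90.1²) = 90.6 Ω
I = V/|Z| = 2.1/90.6 = 23.2 mA

23.2 mA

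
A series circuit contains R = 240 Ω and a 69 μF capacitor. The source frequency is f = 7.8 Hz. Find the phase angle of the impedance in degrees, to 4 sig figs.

ω = 2πf = 49.01 rad/s
X_C = 1/(ωC) = 295.7 Ω
Z = 240.0 − j295.7 Ω
|Z| = √(240.0² + 295.7²) = 380.9 Ω
∠Z = arctan(-295.7/240.0) = -50.94°

-50.94°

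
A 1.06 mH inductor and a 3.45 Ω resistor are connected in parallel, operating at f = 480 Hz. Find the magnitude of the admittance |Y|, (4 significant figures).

ω = 2πf = 3016 rad/s
X_L = ωL = 3.197 Ω
Parallel: admittances add. Y = 1/R + 1/(jωL)
Y = (0.2899 − j0.3128) S
|Y| = 0.4265 S → |Z| = 1/|Y| = 2.345 Ω, ∠Z = −∠Y = 47.18°

426.5 mS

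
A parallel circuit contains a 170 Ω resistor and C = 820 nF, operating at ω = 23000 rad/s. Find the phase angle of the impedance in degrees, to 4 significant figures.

-72.68°

X_C = 1/(ωC) = 53.02 Ω
Parallel: admittances add. Y = 1/R + jωC
Y = (0.005882 + j0.01886) S
|Y| = 0.01976 S → |Z| = 1/|Y| = 50.62 Ω, ∠Z = −∠Y = -72.68°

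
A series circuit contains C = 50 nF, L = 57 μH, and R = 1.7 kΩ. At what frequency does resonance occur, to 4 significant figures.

ω₀ = 1/√(LC) = 1/√(5.7e-05 × 5e-08) = 592300 rad/s
f₀ = ω₀/(2π) = 94.28 kHz

94.28 kHz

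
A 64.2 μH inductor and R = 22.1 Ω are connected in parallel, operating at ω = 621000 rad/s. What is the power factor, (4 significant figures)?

X_L = ωL = 39.87 Ω
Parallel: admittances add. Y = 1/R + 1/(jωL)
Y = (0.04525 − j0.02508) S
|Y| = 0.05174 S → |Z| = 1/|Y| = 19.33 Ω, ∠Z = −∠Y = 29.00°
cos φ = cos(29.00°) = 0.8746

0.8746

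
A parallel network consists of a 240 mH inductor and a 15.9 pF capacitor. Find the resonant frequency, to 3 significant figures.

81.5 kHz

ω₀ = 1/√(LC) = 1/√(0.24 × 1.59e-11) = 511900 rad/s
f₀ = ω₀/(2π) = 81.5 kHz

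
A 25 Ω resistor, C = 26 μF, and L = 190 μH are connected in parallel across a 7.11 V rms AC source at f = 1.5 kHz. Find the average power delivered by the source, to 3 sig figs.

ω = 2πf = 9425 rad/s
X_L = ωL = 1.79 Ω
X_C = 1/(ωC) = 4.08 Ω
Parallel: admittances add. Y = 1/R + 1/(jωL) + jωC
Y = (0.0400 − j0.313) S
|Y| = 0.316 S → |Z| = 1/|Y| = 3.17 Ω, ∠Z = −∠Y = 82.7°
I = V/|Z| = 2.25 A
P = VI cos φ = 7.11 × 2.25 × cos(82.7°) = 2.02 W

2.02 W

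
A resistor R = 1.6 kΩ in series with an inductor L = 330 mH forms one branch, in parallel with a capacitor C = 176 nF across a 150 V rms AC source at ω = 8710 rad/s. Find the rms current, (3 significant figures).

191 mA

X_L = ωL = 2870 Ω
X_C = 1/(ωC) = 652 Ω
Branch 1 (R+jX_L): Z₁ = 1600 + j2870 Ω, |Z₁| = 3290 Ω
Branch 2 (−jX_C): Z₂ = −j652 Ω
Parallel: Z = Z₁Z₂/(Z₁+Z₂), |Z| = 784 Ω, ∠Z = -83.3°
I = V/|Z| = 150/784 = 191 mA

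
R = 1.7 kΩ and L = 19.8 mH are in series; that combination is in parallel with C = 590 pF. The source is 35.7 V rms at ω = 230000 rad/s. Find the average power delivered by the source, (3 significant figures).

X_L = ωL = 4550 Ω
X_C = 1/(ωC) = 7370 Ω
Branch 1 (R+jX_L): Z₁ = 1700 + j4550 Ω, |Z₁| = 4860 Ω
Branch 2 (−jX_C): Z₂ = −j7370 Ω
Parallel: Z = Z₁Z₂/(Z₁+Z₂), |Z| = 10900 Ω, ∠Z = 38.4°
I = V/|Z| = 3.28 mA
P = VI cos φ = 35.7 × 0.00328 × cos(38.4°) = 91.7 mW

91.7 mW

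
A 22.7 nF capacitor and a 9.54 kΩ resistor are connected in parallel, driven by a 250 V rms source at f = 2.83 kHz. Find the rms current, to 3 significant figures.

104 mA

ω = 2πf = 17780 rad/s
X_C = 1/(ωC) = 2480 Ω
Parallel: admittances add. Y = 1/R + jωC
Y = (0.000105 + j0.000404) S
|Y| = 0.000417 S → |Z| = 1/|Y| = 2400 Ω, ∠Z = −∠Y = -75.4°
I = V/|Z| = 250/2400 = 104 mA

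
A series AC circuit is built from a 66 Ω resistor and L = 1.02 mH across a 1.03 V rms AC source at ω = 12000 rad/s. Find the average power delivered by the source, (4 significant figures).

15.54 mW

X_L = ωL = 12.24 Ω
Z = 66.00 + j12.24 Ω
|Z| = √(66.00² + 12.24²) = 67.13 Ω
∠Z = arctan(12.24/66.00) = 10.51°
I = V/|Z| = 15.34 mA
P = VI cos φ = 1.03 × 0.01534 × cos(10.51°) = 15.54 mW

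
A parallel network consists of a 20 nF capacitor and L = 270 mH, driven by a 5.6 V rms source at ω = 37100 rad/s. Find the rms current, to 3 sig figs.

X_L = ωL = 10000 Ω
X_C = 1/(ωC) = 1350 Ω
Parallel: admittances add. Y = 1/(jωL) + jωC
Y = (0 + j0.000642) S
|Y| = 0.000642 S → |Z| = 1/|Y| = 1560 Ω, ∠Z = −∠Y = -90.0°
I = V/|Z| = 5.6/1560 = 3.60 mA

3.60 mA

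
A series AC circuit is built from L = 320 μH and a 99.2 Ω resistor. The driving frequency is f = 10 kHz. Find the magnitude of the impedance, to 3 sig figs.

ω = 2πf = 62830 rad/s
X_L = ωL = 20.1 Ω
Z = 99.2 + j20.1 Ω
|Z| = √(99.2² + 20.1²) = 101 Ω

101 Ω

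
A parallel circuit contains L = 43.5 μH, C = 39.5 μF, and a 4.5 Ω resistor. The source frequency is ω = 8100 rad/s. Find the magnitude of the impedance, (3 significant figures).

0.396 Ω

X_L = ωL = 0.352 Ω
X_C = 1/(ωC) = 3.13 Ω
Parallel: admittances add. Y = 1/R + 1/(jωL) + jωC
Y = (0.222 − j2.52) S
|Y| = 2.53 S → |Z| = 1/|Y| = 0.396 Ω, ∠Z = −∠Y = 85.0°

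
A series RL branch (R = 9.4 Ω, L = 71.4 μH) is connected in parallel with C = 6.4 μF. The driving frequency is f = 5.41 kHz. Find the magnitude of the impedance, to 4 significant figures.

ω = 2πf = 33990 rad/s
X_L = ωL = 2.427 Ω
X_C = 1/(ωC) = 4.597 Ω
Branch 1 (R+jX_L): Z₁ = 9.400 + j2.427 Ω, |Z₁| = 9.708 Ω
Branch 2 (−jX_C): Z₂ = −j4.597 Ω
Parallel: Z = Z₁Z₂/(Z₁+Z₂), |Z| = 4.626 Ω, ∠Z = -62.53°

4.626 Ω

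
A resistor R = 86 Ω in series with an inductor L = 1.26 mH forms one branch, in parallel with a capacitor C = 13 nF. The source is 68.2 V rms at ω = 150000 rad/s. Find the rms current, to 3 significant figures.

X_L = ωL = 189 Ω
X_C = 1/(ωC) = 513 Ω
Branch 1 (R+jX_L): Z₁ = 86.0 + j189 Ω, |Z₁| = 208 Ω
Branch 2 (−jX_C): Z₂ = −j513 Ω
Parallel: Z = Z₁Z₂/(Z₁+Z₂), |Z| = 318 Ω, ∠Z = 50.7°
I = V/|Z| = 68.2/318 = 215 mA

215 mA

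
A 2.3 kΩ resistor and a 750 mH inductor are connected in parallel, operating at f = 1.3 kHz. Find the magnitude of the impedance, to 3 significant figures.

2150 Ω

ω = 2πf = 8168 rad/s
X_L = ωL = 6130 Ω
Parallel: admittances add. Y = 1/R + 1/(jωL)
Y = (0.000435 − j0.000163) S
|Y| = 0.000464 S → |Z| = 1/|Y| = 2150 Ω, ∠Z = −∠Y = 20.6°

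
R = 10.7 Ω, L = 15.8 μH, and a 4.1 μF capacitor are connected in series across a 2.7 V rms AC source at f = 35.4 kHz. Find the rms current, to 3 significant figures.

246 mA

ω = 2πf = 222400 rad/s
X_L = ωL = 3.51 Ω
X_C = 1/(ωC) = 1.10 Ω
Net reactance X = X_L − X_C = 2.42 Ω
Z = 10.7 + j2.42 Ω
|Z| = √(10.7² + 2.42²) = 11.0 Ω
I = V/|Z| = 2.7/11.0 = 246 mA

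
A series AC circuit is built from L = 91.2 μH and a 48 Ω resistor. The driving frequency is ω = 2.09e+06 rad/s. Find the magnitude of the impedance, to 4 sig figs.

X_L = ωL = 190.6 Ω
Z = 48.00 + j190.6 Ω
|Z| = √(48.00² + 190.6²) = 196.6 Ω

196.6 Ω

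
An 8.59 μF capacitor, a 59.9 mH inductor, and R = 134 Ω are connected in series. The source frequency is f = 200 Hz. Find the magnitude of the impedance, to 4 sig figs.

ω = 2πf = 1257 rad/s
X_L = ωL = 75.27 Ω
X_C = 1/(ωC) = 92.64 Ω
Net reactance X = X_L − X_C = -17.37 Ω
Z = 134.0 − j17.37 Ω
|Z| = √(134.0² + 17.37²) = 135.1 Ω

135.1 Ω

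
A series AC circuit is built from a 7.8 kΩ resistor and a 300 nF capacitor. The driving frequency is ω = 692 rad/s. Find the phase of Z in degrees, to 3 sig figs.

-31.7°

X_C = 1/(ωC) = 4820 Ω
Z = 7800 − j4820 Ω
|Z| = √(7800² + 4820²) = 9170 Ω
∠Z = arctan(-4820/7800) = -31.7°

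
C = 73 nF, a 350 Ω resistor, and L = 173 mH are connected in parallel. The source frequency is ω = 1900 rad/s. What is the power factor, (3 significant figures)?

0.701

X_L = ωL = 329 Ω
X_C = 1/(ωC) = 7210 Ω
Parallel: admittances add. Y = 1/R + 1/(jωL) + jωC
Y = (0.00286 − j0.00290) S
|Y| = 0.00407 S → |Z| = 1/|Y| = 245 Ω, ∠Z = −∠Y = 45.5°
cos φ = cos(45.5°) = 0.701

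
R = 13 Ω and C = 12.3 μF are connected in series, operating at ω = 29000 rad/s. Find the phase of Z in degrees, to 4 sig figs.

X_C = 1/(ωC) = 2.803 Ω
Z = 13.00 − j2.803 Ω
|Z| = √(13.00² + 2.803²) = 13.30 Ω
∠Z = arctan(-2.803/13.00) = -12.17°

-12.17°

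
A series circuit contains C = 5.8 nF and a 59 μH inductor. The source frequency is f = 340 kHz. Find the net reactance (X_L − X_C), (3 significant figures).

45.3 Ω

ω = 2πf = 2.136e+06 rad/s
X_L = ωL = 126 Ω
X_C = 1/(ωC) = 80.7 Ω
X = 126 − 80.7 = 45.3 Ω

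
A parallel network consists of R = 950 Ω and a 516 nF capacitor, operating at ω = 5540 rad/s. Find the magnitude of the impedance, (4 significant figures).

X_C = 1/(ωC) = 349.8 Ω
Parallel: admittances add. Y = 1/R + jωC
Y = (0.001053 + j0.002859) S
|Y| = 0.003046 S → |Z| = 1/|Y| = 328.3 Ω, ∠Z = −∠Y = -69.78°

328.3 Ω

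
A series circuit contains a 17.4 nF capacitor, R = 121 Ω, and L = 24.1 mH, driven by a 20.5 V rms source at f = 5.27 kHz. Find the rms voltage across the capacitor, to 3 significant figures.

37.6 V

ω = 2πf = 33110 rad/s
X_L = ωL = 798 Ω
X_C = 1/(ωC) = 1740 Ω
Net reactance X = X_L − X_C = -938 Ω
Z = 121 − j938 Ω
|Z| = √(121² + 938²) = 945 Ω
I = V/|Z| = 21.7 mA
V_C = I·|Z_C| = 0.0217 × 1740 = 37.6 V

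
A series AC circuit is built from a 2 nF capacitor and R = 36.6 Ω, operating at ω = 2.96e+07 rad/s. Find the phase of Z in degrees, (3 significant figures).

X_C = 1/(ωC) = 16.9 Ω
Z = 36.6 − j16.9 Ω
|Z| = √(36.6² + 16.9²) = 40.3 Ω
∠Z = arctan(-16.9/36.6) = -24.8°

-24.8°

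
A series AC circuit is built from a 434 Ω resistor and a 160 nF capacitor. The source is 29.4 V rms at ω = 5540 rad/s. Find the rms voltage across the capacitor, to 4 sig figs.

X_C = 1/(ωC) = 1128 Ω
Z = 434.0 − j1128 Ω
|Z| = √(434.0² + 1128²) = 1209 Ω
I = V/|Z| = 24.32 mA
V_C = I·|Z_C| = 0.02432 × 1128 = 27.44 V

27.44 V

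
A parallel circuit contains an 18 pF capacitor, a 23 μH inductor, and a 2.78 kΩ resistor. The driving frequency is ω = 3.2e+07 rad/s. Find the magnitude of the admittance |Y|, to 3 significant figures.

861 μS

X_L = ωL = 736 Ω
X_C = 1/(ωC) = 1740 Ω
Parallel: admittances add. Y = 1/R + 1/(jωL) + jωC
Y = (0.000360 − j0.000783) S
|Y| = 0.000861 S → |Z| = 1/|Y| = 1160 Ω, ∠Z = −∠Y = 65.3°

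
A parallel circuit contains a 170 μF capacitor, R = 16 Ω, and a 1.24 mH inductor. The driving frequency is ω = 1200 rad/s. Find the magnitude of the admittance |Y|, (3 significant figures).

X_L = ωL = 1.49 Ω
X_C = 1/(ωC) = 4.90 Ω
Parallel: admittances add. Y = 1/R + 1/(jωL) + jωC
Y = (0.0625 − j0.468) S
|Y| = 0.472 S → |Z| = 1/|Y| = 2.12 Ω, ∠Z = −∠Y = 82.4°

472 mS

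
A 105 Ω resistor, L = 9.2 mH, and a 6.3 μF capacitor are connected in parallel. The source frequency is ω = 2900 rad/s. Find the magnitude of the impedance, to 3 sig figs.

X_L = ωL = 26.7 Ω
X_C = 1/(ωC) = 54.7 Ω
Parallel: admittances add. Y = 1/R + 1/(jωL) + jωC
Y = (0.00952 − j0.0192) S
|Y| = 0.0214 S → |Z| = 1/|Y| = 46.6 Ω, ∠Z = −∠Y = 63.6°

46.6 Ω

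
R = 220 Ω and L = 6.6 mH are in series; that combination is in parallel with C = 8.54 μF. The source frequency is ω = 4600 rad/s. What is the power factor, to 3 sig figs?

0.115

X_L = ωL = 30.4 Ω
X_C = 1/(ωC) = 25.5 Ω
Branch 1 (R+jX_L): Z₁ = 220 + j30.4 Ω, |Z₁| = 222 Ω
Branch 2 (−jX_C): Z₂ = −j25.5 Ω
Parallel: Z = Z₁Z₂/(Z₁+Z₂), |Z| = 25.7 Ω, ∠Z = -83.4°
cos φ = cos(-83.4°) = 0.115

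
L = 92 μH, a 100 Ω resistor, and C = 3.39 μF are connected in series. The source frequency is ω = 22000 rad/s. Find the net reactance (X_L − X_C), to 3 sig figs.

-11.4 Ω

X_L = ωL = 2.02 Ω
X_C = 1/(ωC) = 13.4 Ω
X = 2.02 − 13.4 = -11.4 Ω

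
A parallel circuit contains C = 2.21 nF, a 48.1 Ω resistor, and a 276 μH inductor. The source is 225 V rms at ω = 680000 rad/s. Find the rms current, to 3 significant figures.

4.76 A

X_L = ωL = 188 Ω
X_C = 1/(ωC) = 665 Ω
Parallel: admittances add. Y = 1/R + 1/(jωL) + jωC
Y = (0.0208 − j0.00383) S
|Y| = 0.0211 S → |Z| = 1/|Y| = 47.3 Ω, ∠Z = −∠Y = 10.4°
I = V/|Z| = 225/47.3 = 4.76 A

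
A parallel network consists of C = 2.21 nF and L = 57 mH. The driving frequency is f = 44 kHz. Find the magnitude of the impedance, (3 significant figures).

ω = 2πf = 276500 rad/s
X_L = ωL = 15800 Ω
X_C = 1/(ωC) = 1640 Ω
Parallel: admittances add. Y = 1/(jωL) + jωC
Y = (0 + j0.000548) S
|Y| = 0.000548 S → |Z| = 1/|Y| = 1830 Ω, ∠Z = −∠Y = -90.0°

1830 Ω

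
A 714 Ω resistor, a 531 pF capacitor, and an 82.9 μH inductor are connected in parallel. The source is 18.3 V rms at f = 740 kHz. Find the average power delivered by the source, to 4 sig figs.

ω = 2πf = 4.65e+06 rad/s
X_L = ωL = 385.4 Ω
X_C = 1/(ωC) = 405.0 Ω
Parallel: admittances add. Y = 1/R + 1/(jωL) + jωC
Y = (0.001401 − j0.0001255) S
|Y| = 0.001406 S → |Z| = 1/|Y| = 711.2 Ω, ∠Z = −∠Y = 5.119°
I = V/|Z| = 25.73 mA
P = VI cos φ = 18.3 × 0.02573 × cos(5.119°) = 469.0 mW

469.0 mW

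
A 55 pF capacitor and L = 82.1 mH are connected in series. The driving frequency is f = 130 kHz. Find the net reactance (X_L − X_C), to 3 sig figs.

ω = 2πf = 816800 rad/s
X_L = ωL = 67100 Ω
X_C = 1/(ωC) = 22300 Ω
X = 67100 − 22300 = 44800 Ω

44800 Ω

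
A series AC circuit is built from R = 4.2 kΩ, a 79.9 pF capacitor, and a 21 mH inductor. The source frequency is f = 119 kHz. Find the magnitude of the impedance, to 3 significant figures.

4330 Ω

ω = 2πf = 747700 rad/s
X_L = ωL = 15700 Ω
X_C = 1/(ωC) = 16700 Ω
Net reactance X = X_L − X_C = -1040 Ω
Z = 4200 − j1040 Ω
|Z| = √(4200² + 1040²) = 4330 Ω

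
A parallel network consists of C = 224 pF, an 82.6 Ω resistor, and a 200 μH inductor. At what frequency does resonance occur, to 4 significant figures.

751.9 kHz

ω₀ = 1/√(LC) = 1/√(0.0002 × 2.24e-10) = 4.725e+06 rad/s
f₀ = ω₀/(2π) = 751.9 kHz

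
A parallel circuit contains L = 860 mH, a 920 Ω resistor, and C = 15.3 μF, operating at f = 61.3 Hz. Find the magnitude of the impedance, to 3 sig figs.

ω = 2πf = 385.2 rad/s
X_L = ωL = 331 Ω
X_C = 1/(ωC) = 170 Ω
Parallel: admittances add. Y = 1/R + 1/(jωL) + jωC
Y = (0.00109 + j0.00287) S
|Y| = 0.00307 S → |Z| = 1/|Y| = 325 Ω, ∠Z = −∠Y = -69.3°

325 Ω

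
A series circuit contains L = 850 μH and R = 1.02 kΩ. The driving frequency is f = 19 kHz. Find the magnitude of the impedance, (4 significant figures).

ω = 2πf = 119400 rad/s
X_L = ωL = 101.5 Ω
Z = 1020 + j101.5 Ω
|Z| = √(1020² + 101.5²) = 1025 Ω

1025 Ω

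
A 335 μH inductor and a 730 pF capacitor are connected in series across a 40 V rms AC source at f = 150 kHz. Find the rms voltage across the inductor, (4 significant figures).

ω = 2πf = 942500 rad/s
X_L = ωL = 315.7 Ω
X_C = 1/(ωC) = 1453 Ω
Net reactance X = X_L − X_C = -1138 Ω
Z = − j1138 Ω
|Z| = √(0² + 1138²) = 1138 Ω
I = V/|Z| = 35.16 mA
V_L = I·|Z_L| = 0.03516 × 315.7 = 11.10 V

11.10 V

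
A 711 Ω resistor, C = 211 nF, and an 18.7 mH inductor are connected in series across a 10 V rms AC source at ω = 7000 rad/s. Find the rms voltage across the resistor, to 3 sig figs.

X_L = ωL = 131 Ω
X_C = 1/(ωC) = 677 Ω
Net reactance X = X_L − X_C = -546 Ω
Z = 711 − j546 Ω
|Z| = √(711² + 546²) = 897 Ω
I = V/|Z| = 11.2 mA
V_R = I·|Z_R| = 0.0112 × 711 = 7.93 V

7.93 V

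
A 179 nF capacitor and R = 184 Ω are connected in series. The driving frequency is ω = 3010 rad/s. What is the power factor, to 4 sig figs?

X_C = 1/(ωC) = 1856 Ω
Z = 184.0 − j1856 Ω
|Z| = √(184.0² + 1856²) = 1865 Ω
∠Z = arctan(-1856/184.0) = -84.34°
cos φ = cos(-84.34°) = 0.09865

0.09865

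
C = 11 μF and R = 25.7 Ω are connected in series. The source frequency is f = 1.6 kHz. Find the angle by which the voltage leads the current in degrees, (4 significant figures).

-19.39°

ω = 2πf = 10050 rad/s
X_C = 1/(ωC) = 9.043 Ω
Z = 25.70 − j9.043 Ω
|Z| = √(25.70² + 9.043²) = 27.24 Ω
∠Z = arctan(-9.043/25.70) = -19.39°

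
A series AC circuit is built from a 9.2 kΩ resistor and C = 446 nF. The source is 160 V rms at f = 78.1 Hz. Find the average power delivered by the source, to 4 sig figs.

2.232 W

ω = 2πf = 490.7 rad/s
X_C = 1/(ωC) = 4569 Ω
Z = 9200 − j4569 Ω
|Z| = √(9200² + 4569²) = 10270 Ω
∠Z = arctan(-4569/9200) = -26.41°
I = V/|Z| = 15.58 mA
P = VI cos φ = 160 × 0.01558 × cos(-26.41°) = 2.232 W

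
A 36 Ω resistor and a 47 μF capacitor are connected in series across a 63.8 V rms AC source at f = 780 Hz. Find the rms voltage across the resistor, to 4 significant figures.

ω = 2πf = 4901 rad/s
X_C = 1/(ωC) = 4.341 Ω
Z = 36.00 − j4.341 Ω
|Z| = √(36.00² + 4.341²) = 36.26 Ω
I = V/|Z| = 1.759 A
V_R = I·|Z_R| = 1.759 × 36.00 = 63.34 V

63.34 V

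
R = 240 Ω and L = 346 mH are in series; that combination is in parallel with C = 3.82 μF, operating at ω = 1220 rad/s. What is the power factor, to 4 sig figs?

0.3342

X_L = ωL = 422.1 Ω
X_C = 1/(ωC) = 214.6 Ω
Branch 1 (R+jX_L): Z₁ = 240.0 + j422.1 Ω, |Z₁| = 485.6 Ω
Branch 2 (−jX_C): Z₂ = −j214.6 Ω
Parallel: Z = Z₁Z₂/(Z₁+Z₂), |Z| = 328.4 Ω, ∠Z = -70.47°
cos φ = cos(-70.47°) = 0.3342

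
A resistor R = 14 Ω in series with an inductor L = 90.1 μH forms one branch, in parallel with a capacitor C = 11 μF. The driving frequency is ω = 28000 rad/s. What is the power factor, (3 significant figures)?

0.228

X_L = ωL = 2.52 Ω
X_C = 1/(ωC) = 3.25 Ω
Branch 1 (R+jX_L): Z₁ = 14.0 + j2.52 Ω, |Z₁| = 14.2 Ω
Branch 2 (−jX_C): Z₂ = −j3.25 Ω
Parallel: Z = Z₁Z₂/(Z₁+Z₂), |Z| = 3.29 Ω, ∠Z = -76.8°
cos φ = cos(-76.8°) = 0.228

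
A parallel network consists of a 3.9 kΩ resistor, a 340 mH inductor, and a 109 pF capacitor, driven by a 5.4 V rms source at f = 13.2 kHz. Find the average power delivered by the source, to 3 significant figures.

7.48 mW

ω = 2πf = 82940 rad/s
X_L = ωL = 28200 Ω
X_C = 1/(ωC) = 111000 Ω
Parallel: admittances add. Y = 1/R + 1/(jωL) + jωC
Y = (0.000256 − j2.64e-05) S
|Y| = 0.000258 S → |Z| = 1/|Y| = 3880 Ω, ∠Z = −∠Y = 5.88°
I = V/|Z| = 1.39 mA
P = VI cos φ = 5.4 × 0.00139 × cos(5.88°) = 7.48 mW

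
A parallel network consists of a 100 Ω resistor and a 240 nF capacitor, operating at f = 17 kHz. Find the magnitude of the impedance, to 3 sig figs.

36.3 Ω

ω = 2πf = 106800 rad/s
X_C = 1/(ωC) = 39.0 Ω
Parallel: admittances add. Y = 1/R + jωC
Y = (0.0100 + j0.0256) S
|Y| = 0.0275 S → |Z| = 1/|Y| = 36.3 Ω, ∠Z = −∠Y = -68.7°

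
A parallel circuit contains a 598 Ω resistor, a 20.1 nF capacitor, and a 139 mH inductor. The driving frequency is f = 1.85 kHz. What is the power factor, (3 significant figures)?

ω = 2πf = 11620 rad/s
X_L = ωL = 1620 Ω
X_C = 1/(ωC) = 4280 Ω
Parallel: admittances add. Y = 1/R + 1/(jωL) + jωC
Y = (0.00167 − j0.000385) S
|Y| = 0.00172 S → |Z| = 1/|Y| = 583 Ω, ∠Z = −∠Y = 13.0°
cos φ = cos(13.0°) = 0.974

0.974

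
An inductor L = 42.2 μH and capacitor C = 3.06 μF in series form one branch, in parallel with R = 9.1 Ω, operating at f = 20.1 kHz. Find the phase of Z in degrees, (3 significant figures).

73.2°

ω = 2πf = 126300 rad/s
X_L = ωL = 5.33 Ω
X_C = 1/(ωC) = 2.59 Ω
Branch 1: Z₁ = R = 9.10 Ω
Branch 2 (series LC): Z₂ = j(X_L − X_C) = j2.74 Ω
Parallel: Z = Z₁Z₂/(Z₁+Z₂), |Z| = 2.63 Ω, ∠Z = 73.2°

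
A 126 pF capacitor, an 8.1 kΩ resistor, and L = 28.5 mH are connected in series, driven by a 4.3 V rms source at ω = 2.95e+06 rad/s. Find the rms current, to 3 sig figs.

X_L = ωL = 84100 Ω
X_C = 1/(ωC) = 2690 Ω
Net reactance X = X_L − X_C = 81400 Ω
Z = 8100 + j81400 Ω
|Z| = √(8100² + 81400²) = 81800 Ω
I = V/|Z| = 4.3/81800 = 52.6 μA

52.6 μA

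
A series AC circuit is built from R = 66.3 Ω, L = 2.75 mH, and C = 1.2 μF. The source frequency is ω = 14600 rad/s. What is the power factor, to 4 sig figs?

0.9689

X_L = ωL = 40.15 Ω
X_C = 1/(ωC) = 57.08 Ω
Net reactance X = X_L − X_C = -16.93 Ω
Z = 66.30 − j16.93 Ω
|Z| = √(66.30² + 16.93²) = 68.43 Ω
∠Z = arctan(-16.93/66.30) = -14.32°
cos φ = cos(-14.32°) = 0.9689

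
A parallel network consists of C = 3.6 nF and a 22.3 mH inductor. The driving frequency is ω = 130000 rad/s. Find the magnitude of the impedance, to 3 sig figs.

8130 Ω

X_L = ωL = 2900 Ω
X_C = 1/(ωC) = 2140 Ω
Parallel: admittances add. Y = 1/(jωL) + jωC
Y = (0 + j0.000123) S
|Y| = 0.000123 S → |Z| = 1/|Y| = 8130 Ω, ∠Z = −∠Y = -90.0°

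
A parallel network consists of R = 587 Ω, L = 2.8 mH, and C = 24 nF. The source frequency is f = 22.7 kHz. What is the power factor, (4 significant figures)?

ω = 2πf = 142600 rad/s
X_L = ωL = 399.4 Ω
X_C = 1/(ωC) = 292.1 Ω
Parallel: admittances add. Y = 1/R + 1/(jωL) + jωC
Y = (0.001704 + j0.0009191) S
|Y| = 0.001936 S → |Z| = 1/|Y| = 516.6 Ω, ∠Z = −∠Y = -28.35°
cos φ = cos(-28.35°) = 0.8801

0.8801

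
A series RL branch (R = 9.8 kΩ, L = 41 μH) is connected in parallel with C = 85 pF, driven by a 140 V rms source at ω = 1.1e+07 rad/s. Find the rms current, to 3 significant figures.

131 mA

X_L = ωL = 451 Ω
X_C = 1/(ωC) = 1070 Ω
Branch 1 (R+jX_L): Z₁ = 9800 + j451 Ω, |Z₁| = 9810 Ω
Branch 2 (−jX_C): Z₂ = −j1070 Ω
Parallel: Z = Z₁Z₂/(Z₁+Z₂), |Z| = 1070 Ω, ∠Z = -83.8°
I = V/|Z| = 140/1070 = 131 mA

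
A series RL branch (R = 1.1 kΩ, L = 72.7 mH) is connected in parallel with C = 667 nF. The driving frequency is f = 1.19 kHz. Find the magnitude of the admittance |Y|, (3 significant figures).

4.68 mS

ω = 2πf = 7477 rad/s
X_L = ωL = 544 Ω
X_C = 1/(ωC) = 201 Ω
Branch 1 (R+jX_L): Z₁ = 1100 + j544 Ω, |Z₁| = 1230 Ω
Branch 2 (−jX_C): Z₂ = −j201 Ω
Parallel: Z = Z₁Z₂/(Z₁+Z₂), |Z| = 214 Ω, ∠Z = -81.0°
|Y| = 1/|Z| = 4.68 mS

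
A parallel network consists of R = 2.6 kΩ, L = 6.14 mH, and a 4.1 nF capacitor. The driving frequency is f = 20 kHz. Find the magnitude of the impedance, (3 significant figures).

1150 Ω

ω = 2πf = 125700 rad/s
X_L = ωL = 772 Ω
X_C = 1/(ωC) = 1940 Ω
Parallel: admittances add. Y = 1/R + 1/(jωL) + jωC
Y = (0.000385 − j0.000781) S
|Y| = 0.000870 S → |Z| = 1/|Y| = 1150 Ω, ∠Z = −∠Y = 63.8°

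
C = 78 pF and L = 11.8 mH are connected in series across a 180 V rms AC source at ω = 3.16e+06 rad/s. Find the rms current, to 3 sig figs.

5.42 mA

X_L = ωL = 37300 Ω
X_C = 1/(ωC) = 4060 Ω
Net reactance X = X_L − X_C = 33200 Ω
Z = j33200 Ω
|Z| = √(0² + 33200²) = 33200 Ω
I = V/|Z| = 180/33200 = 5.42 mA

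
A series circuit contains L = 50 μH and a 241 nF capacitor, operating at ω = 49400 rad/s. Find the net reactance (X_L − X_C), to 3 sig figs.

X_L = ωL = 2.47 Ω
X_C = 1/(ωC) = 84.0 Ω
X = 2.47 − 84.0 = -81.5 Ω

-81.5 Ω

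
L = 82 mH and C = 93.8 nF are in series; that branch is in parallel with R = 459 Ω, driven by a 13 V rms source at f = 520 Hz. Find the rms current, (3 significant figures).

ω = 2πf = 3267 rad/s
X_L = ωL = 268 Ω
X_C = 1/(ωC) = 3260 Ω
Branch 1: Z₁ = R = 459 Ω
Branch 2 (series LC): Z₂ = j(X_L − X_C) = −j3000 Ω
Parallel: Z = Z₁Z₂/(Z₁+Z₂), |Z| = 454 Ω, ∠Z = -8.71°
I = V/|Z| = 13/454 = 28.7 mA

28.7 mA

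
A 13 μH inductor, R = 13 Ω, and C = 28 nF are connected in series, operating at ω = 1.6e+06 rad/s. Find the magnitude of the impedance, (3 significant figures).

X_L = ωL = 20.8 Ω
X_C = 1/(ωC) = 22.3 Ω
Net reactance X = X_L − X_C = -1.52 Ω
Z = 13.0 − j1.52 Ω
|Z| = √(13.0² + 1.52²) = 13.1 Ω

13.1 Ω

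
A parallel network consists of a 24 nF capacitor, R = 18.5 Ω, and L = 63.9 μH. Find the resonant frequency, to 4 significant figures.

128.5 kHz

ω₀ = 1/√(LC) = 1/√(6.39e-05 × 2.4e-08) = 807500 rad/s
f₀ = ω₀/(2π) = 128.5 kHz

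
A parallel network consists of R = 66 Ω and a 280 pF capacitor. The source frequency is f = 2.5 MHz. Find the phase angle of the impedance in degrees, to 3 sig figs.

-16.2°

ω = 2πf = 1.571e+07 rad/s
X_C = 1/(ωC) = 227 Ω
Parallel: admittances add. Y = 1/R + jωC
Y = (0.0152 + j0.00440) S
|Y| = 0.0158 S → |Z| = 1/|Y| = 63.4 Ω, ∠Z = −∠Y = -16.2°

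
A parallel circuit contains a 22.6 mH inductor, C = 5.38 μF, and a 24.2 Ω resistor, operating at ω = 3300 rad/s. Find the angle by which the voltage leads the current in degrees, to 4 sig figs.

X_L = ωL = 74.58 Ω
X_C = 1/(ωC) = 56.33 Ω
Parallel: admittances add. Y = 1/R + 1/(jωL) + jωC
Y = (0.04132 + j0.004346) S
|Y| = 0.04155 S → |Z| = 1/|Y| = 24.07 Ω, ∠Z = −∠Y = -6.003°

-6.003°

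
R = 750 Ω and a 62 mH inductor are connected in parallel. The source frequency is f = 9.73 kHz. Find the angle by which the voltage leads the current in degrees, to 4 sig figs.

11.19°

ω = 2πf = 61140 rad/s
X_L = ωL = 3790 Ω
Parallel: admittances add. Y = 1/R + 1/(jωL)
Y = (0.001333 − j0.0002638) S
|Y| = 0.001359 S → |Z| = 1/|Y| = 735.7 Ω, ∠Z = −∠Y = 11.19°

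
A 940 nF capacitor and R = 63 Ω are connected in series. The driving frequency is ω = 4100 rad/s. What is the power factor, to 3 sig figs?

X_C = 1/(ωC) = 259 Ω
Z = 63.0 − j259 Ω
|Z| = √(63.0² + 259²) = 267 Ω
∠Z = arctan(-259/63.0) = -76.4°
cos φ = cos(-76.4°) = 0.236

0.236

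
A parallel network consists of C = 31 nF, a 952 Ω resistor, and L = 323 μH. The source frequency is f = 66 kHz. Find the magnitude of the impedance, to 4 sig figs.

ω = 2πf = 414700 rad/s
X_L = ωL = 133.9 Ω
X_C = 1/(ωC) = 77.79 Ω
Parallel: admittances add. Y = 1/R + 1/(jωL) + jωC
Y = (0.001050 + j0.005390) S
|Y| = 0.005491 S → |Z| = 1/|Y| = 182.1 Ω, ∠Z = −∠Y = -78.97°

182.1 Ω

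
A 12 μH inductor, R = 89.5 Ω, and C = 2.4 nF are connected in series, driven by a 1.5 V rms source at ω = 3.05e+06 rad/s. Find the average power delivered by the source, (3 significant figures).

X_L = ωL = 36.6 Ω
X_C = 1/(ωC) = 137 Ω
Net reactance X = X_L − X_C = -100 Ω
Z = 89.5 − j100 Ω
|Z| = √(89.5² + 100²) = 134 Ω
∠Z = arctan(-100/89.5) = -48.2°
I = V/|Z| = 11.2 mA
P = VI cos φ = 1.5 × 0.0112 × cos(-48.2°) = 11.2 mW

11.2 mW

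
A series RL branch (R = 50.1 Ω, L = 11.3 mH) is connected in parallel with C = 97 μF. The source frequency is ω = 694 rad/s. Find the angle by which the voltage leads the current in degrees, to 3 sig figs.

-73.1°

X_L = ωL = 7.84 Ω
X_C = 1/(ωC) = 14.9 Ω
Branch 1 (R+jX_L): Z₁ = 50.1 + j7.84 Ω, |Z₁| = 50.7 Ω
Branch 2 (−jX_C): Z₂ = −j14.9 Ω
Parallel: Z = Z₁Z₂/(Z₁+Z₂), |Z| = 14.9 Ω, ∠Z = -73.1°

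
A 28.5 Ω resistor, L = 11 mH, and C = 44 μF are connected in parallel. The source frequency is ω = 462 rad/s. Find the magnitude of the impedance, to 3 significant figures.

5.56 Ω

X_L = ωL = 5.08 Ω
X_C = 1/(ωC) = 49.2 Ω
Parallel: admittances add. Y = 1/R + 1/(jωL) + jωC
Y = (0.0351 − j0.176) S
|Y| = 0.180 S → |Z| = 1/|Y| = 5.56 Ω, ∠Z = −∠Y = 78.8°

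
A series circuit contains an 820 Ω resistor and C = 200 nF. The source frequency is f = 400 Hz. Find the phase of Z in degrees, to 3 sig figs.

ω = 2πf = 2513 rad/s
X_C = 1/(ωC) = 1990 Ω
Z = 820 − j1990 Ω
|Z| = √(820² + 1990²) = 2150 Ω
∠Z = arctan(-1990/820) = -67.6°

-67.6°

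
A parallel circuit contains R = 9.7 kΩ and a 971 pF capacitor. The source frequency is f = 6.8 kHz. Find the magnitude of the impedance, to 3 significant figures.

9000 Ω

ω = 2πf = 42730 rad/s
X_C = 1/(ωC) = 24100 Ω
Parallel: admittances add. Y = 1/R + jωC
Y = (0.000103 + j4.15e-05) S
|Y| = 0.000111 S → |Z| = 1/|Y| = 9000 Ω, ∠Z = −∠Y = -21.9°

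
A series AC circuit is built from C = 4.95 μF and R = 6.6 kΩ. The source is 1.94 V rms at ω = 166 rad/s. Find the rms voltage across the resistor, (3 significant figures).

X_C = 1/(ωC) = 1220 Ω
Z = 6600 − j1220 Ω
|Z| = √(6600² + 1220²) = 6710 Ω
I = V/|Z| = 289 μA
V_R = I·|Z_R| = 0.000289 × 6600 = 1.91 V

1.91 V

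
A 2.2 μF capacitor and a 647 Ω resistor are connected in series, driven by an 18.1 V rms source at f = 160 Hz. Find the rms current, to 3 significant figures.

22.9 mA

ω = 2πf = 1005 rad/s
X_C = 1/(ωC) = 452 Ω
Z = 647 − j452 Ω
|Z| = √(647² + 452²) = 789 Ω
I = V/|Z| = 18.1/789 = 22.9 mA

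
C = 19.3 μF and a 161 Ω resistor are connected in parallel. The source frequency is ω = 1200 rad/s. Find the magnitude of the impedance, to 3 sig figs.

X_C = 1/(ωC) = 43.2 Ω
Parallel: admittances add. Y = 1/R + jωC
Y = (0.00621 + j0.0232) S
|Y| = 0.0240 S → |Z| = 1/|Y| = 41.7 Ω, ∠Z = −∠Y = -75.0°

41.7 Ω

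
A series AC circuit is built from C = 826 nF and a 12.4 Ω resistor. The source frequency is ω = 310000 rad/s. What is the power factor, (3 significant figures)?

X_C = 1/(ωC) = 3.91 Ω
Z = 12.4 − j3.91 Ω
|Z| = √(12.4² + 3.91²) = 13.0 Ω
∠Z = arctan(-3.91/12.4) = -17.5°
cos φ = cos(-17.5°) = 0.954

0.954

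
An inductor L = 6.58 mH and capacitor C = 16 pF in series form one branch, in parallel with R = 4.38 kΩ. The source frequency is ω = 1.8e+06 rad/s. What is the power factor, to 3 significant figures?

X_L = ωL = 11800 Ω
X_C = 1/(ωC) = 34700 Ω
Branch 1: Z₁ = R = 4380 Ω
Branch 2 (series LC): Z₂ = j(X_L − X_C) = −j22900 Ω
Parallel: Z = Z₁Z₂/(Z₁+Z₂), |Z| = 4300 Ω, ∠Z = -10.8°
cos φ = cos(-10.8°) = 0.982

0.982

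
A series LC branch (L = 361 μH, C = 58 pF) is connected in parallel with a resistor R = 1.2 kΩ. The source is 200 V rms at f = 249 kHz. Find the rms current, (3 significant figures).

ω = 2πf = 1.565e+06 rad/s
X_L = ωL = 565 Ω
X_C = 1/(ωC) = 11000 Ω
Branch 1: Z₁ = R = 1200 Ω
Branch 2 (series LC): Z₂ = j(X_L − X_C) = −j10500 Ω
Parallel: Z = Z₁Z₂/(Z₁+Z₂), |Z| = 1190 Ω, ∠Z = -6.55°
I = V/|Z| = 200/1190 = 168 mA

168 mA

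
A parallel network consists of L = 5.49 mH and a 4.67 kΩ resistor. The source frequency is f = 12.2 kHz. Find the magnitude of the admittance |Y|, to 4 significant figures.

2.386 mS

ω = 2πf = 76650 rad/s
X_L = ωL = 420.8 Ω
Parallel: admittances add. Y = 1/R + 1/(jωL)
Y = (0.0002141 − j0.002376) S
|Y| = 0.002386 S → |Z| = 1/|Y| = 419.1 Ω, ∠Z = −∠Y = 84.85°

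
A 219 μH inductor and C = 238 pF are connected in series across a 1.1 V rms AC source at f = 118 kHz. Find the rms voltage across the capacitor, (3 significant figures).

ω = 2πf = 741400 rad/s
X_L = ωL = 162 Ω
X_C = 1/(ωC) = 5670 Ω
Net reactance X = X_L − X_C = -5500 Ω
Z = − j5500 Ω
|Z| = √(0² + 5500²) = 5500 Ω
I = V/|Z| = 200 μA
V_C = I·|Z_C| = 0.000200 × 5670 = 1.13 V

1.13 V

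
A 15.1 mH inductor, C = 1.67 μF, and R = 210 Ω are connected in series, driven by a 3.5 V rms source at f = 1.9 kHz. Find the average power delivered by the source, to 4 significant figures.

42.15 mW

ω = 2πf = 11940 rad/s
X_L = ωL = 180.3 Ω
X_C = 1/(ωC) = 50.16 Ω
Net reactance X = X_L − X_C = 130.1 Ω
Z = 210.0 + j130.1 Ω
|Z| = √(210.0² + 130.1²) = 247.0 Ω
∠Z = arctan(130.1/210.0) = 31.78°
I = V/|Z| = 14.17 mA
P = VI cos φ = 3.5 × 0.01417 × cos(31.78°) = 42.15 mW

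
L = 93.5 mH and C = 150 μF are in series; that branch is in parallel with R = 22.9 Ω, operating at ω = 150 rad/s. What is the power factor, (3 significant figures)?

0.799

X_L = ωL = 14.0 Ω
X_C = 1/(ωC) = 44.4 Ω
Branch 1: Z₁ = R = 22.9 Ω
Branch 2 (series LC): Z₂ = j(X_L − X_C) = −j30.4 Ω
Parallel: Z = Z₁Z₂/(Z₁+Z₂), |Z| = 18.3 Ω, ∠Z = -37.0°
cos φ = cos(-37.0°) = 0.799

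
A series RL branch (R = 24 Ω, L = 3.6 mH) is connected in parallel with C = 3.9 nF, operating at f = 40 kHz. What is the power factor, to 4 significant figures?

ω = 2πf = 251300 rad/s
X_L = ωL = 904.8 Ω
X_C = 1/(ωC) = 1020 Ω
Branch 1 (R+jX_L): Z₁ = 24.00 + j904.8 Ω, |Z₁| = 905.1 Ω
Branch 2 (−jX_C): Z₂ = −j1020 Ω
Parallel: Z = Z₁Z₂/(Z₁+Z₂), |Z| = 7831 Ω, ∠Z = 76.74°
cos φ = cos(76.74°) = 0.2294

0.2294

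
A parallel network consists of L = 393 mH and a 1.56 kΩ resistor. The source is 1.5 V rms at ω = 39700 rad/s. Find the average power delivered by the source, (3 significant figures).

X_L = ωL = 15600 Ω
Parallel: admittances add. Y = 1/R + 1/(jωL)
Y = (0.000641 − j6.41e-05) S
|Y| = 0.000644 S → |Z| = 1/|Y| = 1550 Ω, ∠Z = −∠Y = 5.71°
I = V/|Z| = 966 μA
P = VI cos φ = 1.5 × 0.000966 × cos(5.71°) = 1.44 mW

1.44 mW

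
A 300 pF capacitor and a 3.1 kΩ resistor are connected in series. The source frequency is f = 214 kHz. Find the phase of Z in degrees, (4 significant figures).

ω = 2πf = 1.345e+06 rad/s
X_C = 1/(ωC) = 2479 Ω
Z = 3100 − j2479 Ω
|Z| = √(3100² + 2479²) = 3969 Ω
∠Z = arctan(-2479/3100) = -38.65°

-38.65°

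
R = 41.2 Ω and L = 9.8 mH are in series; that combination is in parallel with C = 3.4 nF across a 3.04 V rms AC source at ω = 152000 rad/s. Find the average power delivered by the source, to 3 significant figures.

X_L = ωL = 1490 Ω
X_C = 1/(ωC) = 1930 Ω
Branch 1 (R+jX_L): Z₁ = 41.2 + j1490 Ω, |Z₁| = 1490 Ω
Branch 2 (−jX_C): Z₂ = −j1930 Ω
Parallel: Z = Z₁Z₂/(Z₁+Z₂), |Z| = 6450 Ω, ∠Z = 83.1°
I = V/|Z| = 472 μA
P = VI cos φ = 3.04 × 0.000472 × cos(83.1°) = 171 μW

171 μW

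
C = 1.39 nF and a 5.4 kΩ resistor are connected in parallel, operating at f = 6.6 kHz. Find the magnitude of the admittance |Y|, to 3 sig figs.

ω = 2πf = 41470 rad/s
X_C = 1/(ωC) = 17300 Ω
Parallel: admittances add. Y = 1/R + jωC
Y = (0.000185 + j5.76e-05) S
|Y| = 0.000194 S → |Z| = 1/|Y| = 5160 Ω, ∠Z = −∠Y = -17.3°

194 μS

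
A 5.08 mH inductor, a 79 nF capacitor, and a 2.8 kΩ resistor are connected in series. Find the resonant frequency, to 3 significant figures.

ω₀ = 1/√(LC) = 1/√(0.00508 × 7.9e-08) = 49920 rad/s
f₀ = ω₀/(2π) = 7.94 kHz

7.94 kHz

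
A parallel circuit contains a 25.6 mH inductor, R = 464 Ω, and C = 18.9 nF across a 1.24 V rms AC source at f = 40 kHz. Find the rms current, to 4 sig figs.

ω = 2πf = 251300 rad/s
X_L = ωL = 6434 Ω
X_C = 1/(ωC) = 210.5 Ω
Parallel: admittances add. Y = 1/R + 1/(jωL) + jωC
Y = (0.002155 + j0.004595) S
|Y| = 0.005075 S → |Z| = 1/|Y| = 197.0 Ω, ∠Z = −∠Y = -64.87°
I = V/|Z| = 1.24/197.0 = 6.293 mA

6.293 mA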